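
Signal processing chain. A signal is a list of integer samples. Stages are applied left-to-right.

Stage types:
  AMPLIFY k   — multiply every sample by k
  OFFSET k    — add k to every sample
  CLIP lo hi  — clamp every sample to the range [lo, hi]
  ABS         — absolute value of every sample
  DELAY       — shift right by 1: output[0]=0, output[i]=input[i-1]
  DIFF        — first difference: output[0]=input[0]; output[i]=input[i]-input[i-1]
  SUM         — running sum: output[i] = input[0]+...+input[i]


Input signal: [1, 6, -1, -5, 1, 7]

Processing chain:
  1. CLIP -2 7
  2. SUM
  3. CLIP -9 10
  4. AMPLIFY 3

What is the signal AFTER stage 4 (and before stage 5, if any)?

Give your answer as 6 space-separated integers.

Input: [1, 6, -1, -5, 1, 7]
Stage 1 (CLIP -2 7): clip(1,-2,7)=1, clip(6,-2,7)=6, clip(-1,-2,7)=-1, clip(-5,-2,7)=-2, clip(1,-2,7)=1, clip(7,-2,7)=7 -> [1, 6, -1, -2, 1, 7]
Stage 2 (SUM): sum[0..0]=1, sum[0..1]=7, sum[0..2]=6, sum[0..3]=4, sum[0..4]=5, sum[0..5]=12 -> [1, 7, 6, 4, 5, 12]
Stage 3 (CLIP -9 10): clip(1,-9,10)=1, clip(7,-9,10)=7, clip(6,-9,10)=6, clip(4,-9,10)=4, clip(5,-9,10)=5, clip(12,-9,10)=10 -> [1, 7, 6, 4, 5, 10]
Stage 4 (AMPLIFY 3): 1*3=3, 7*3=21, 6*3=18, 4*3=12, 5*3=15, 10*3=30 -> [3, 21, 18, 12, 15, 30]

Answer: 3 21 18 12 15 30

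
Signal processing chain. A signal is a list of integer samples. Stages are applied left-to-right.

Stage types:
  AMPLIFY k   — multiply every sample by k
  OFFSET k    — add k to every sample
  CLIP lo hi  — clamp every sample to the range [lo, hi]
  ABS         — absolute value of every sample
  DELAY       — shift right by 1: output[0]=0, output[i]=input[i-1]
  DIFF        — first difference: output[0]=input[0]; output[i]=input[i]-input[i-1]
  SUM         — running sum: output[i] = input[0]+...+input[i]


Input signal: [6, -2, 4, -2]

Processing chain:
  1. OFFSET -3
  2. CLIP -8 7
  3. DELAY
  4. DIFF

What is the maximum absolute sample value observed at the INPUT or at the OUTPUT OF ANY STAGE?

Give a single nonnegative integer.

Answer: 8

Derivation:
Input: [6, -2, 4, -2] (max |s|=6)
Stage 1 (OFFSET -3): 6+-3=3, -2+-3=-5, 4+-3=1, -2+-3=-5 -> [3, -5, 1, -5] (max |s|=5)
Stage 2 (CLIP -8 7): clip(3,-8,7)=3, clip(-5,-8,7)=-5, clip(1,-8,7)=1, clip(-5,-8,7)=-5 -> [3, -5, 1, -5] (max |s|=5)
Stage 3 (DELAY): [0, 3, -5, 1] = [0, 3, -5, 1] -> [0, 3, -5, 1] (max |s|=5)
Stage 4 (DIFF): s[0]=0, 3-0=3, -5-3=-8, 1--5=6 -> [0, 3, -8, 6] (max |s|=8)
Overall max amplitude: 8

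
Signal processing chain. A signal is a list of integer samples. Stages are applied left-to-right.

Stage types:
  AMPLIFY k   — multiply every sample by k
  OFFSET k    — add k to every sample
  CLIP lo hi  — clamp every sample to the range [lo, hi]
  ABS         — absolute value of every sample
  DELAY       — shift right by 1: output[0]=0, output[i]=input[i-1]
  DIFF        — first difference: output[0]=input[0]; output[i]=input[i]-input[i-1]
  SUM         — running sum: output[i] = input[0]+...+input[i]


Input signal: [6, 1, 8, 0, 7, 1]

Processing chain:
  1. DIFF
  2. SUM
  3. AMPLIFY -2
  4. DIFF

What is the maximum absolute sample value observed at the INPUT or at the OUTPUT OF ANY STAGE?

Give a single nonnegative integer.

Answer: 16

Derivation:
Input: [6, 1, 8, 0, 7, 1] (max |s|=8)
Stage 1 (DIFF): s[0]=6, 1-6=-5, 8-1=7, 0-8=-8, 7-0=7, 1-7=-6 -> [6, -5, 7, -8, 7, -6] (max |s|=8)
Stage 2 (SUM): sum[0..0]=6, sum[0..1]=1, sum[0..2]=8, sum[0..3]=0, sum[0..4]=7, sum[0..5]=1 -> [6, 1, 8, 0, 7, 1] (max |s|=8)
Stage 3 (AMPLIFY -2): 6*-2=-12, 1*-2=-2, 8*-2=-16, 0*-2=0, 7*-2=-14, 1*-2=-2 -> [-12, -2, -16, 0, -14, -2] (max |s|=16)
Stage 4 (DIFF): s[0]=-12, -2--12=10, -16--2=-14, 0--16=16, -14-0=-14, -2--14=12 -> [-12, 10, -14, 16, -14, 12] (max |s|=16)
Overall max amplitude: 16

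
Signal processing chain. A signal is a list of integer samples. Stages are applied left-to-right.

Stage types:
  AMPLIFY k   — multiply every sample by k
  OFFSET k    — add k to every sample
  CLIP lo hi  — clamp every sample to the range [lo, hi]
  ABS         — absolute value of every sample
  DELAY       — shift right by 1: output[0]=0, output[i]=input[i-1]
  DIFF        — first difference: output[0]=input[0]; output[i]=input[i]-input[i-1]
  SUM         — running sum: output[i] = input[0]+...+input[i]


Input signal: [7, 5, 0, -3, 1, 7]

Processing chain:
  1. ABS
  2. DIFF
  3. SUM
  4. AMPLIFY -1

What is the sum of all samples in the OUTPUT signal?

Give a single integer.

Answer: -23

Derivation:
Input: [7, 5, 0, -3, 1, 7]
Stage 1 (ABS): |7|=7, |5|=5, |0|=0, |-3|=3, |1|=1, |7|=7 -> [7, 5, 0, 3, 1, 7]
Stage 2 (DIFF): s[0]=7, 5-7=-2, 0-5=-5, 3-0=3, 1-3=-2, 7-1=6 -> [7, -2, -5, 3, -2, 6]
Stage 3 (SUM): sum[0..0]=7, sum[0..1]=5, sum[0..2]=0, sum[0..3]=3, sum[0..4]=1, sum[0..5]=7 -> [7, 5, 0, 3, 1, 7]
Stage 4 (AMPLIFY -1): 7*-1=-7, 5*-1=-5, 0*-1=0, 3*-1=-3, 1*-1=-1, 7*-1=-7 -> [-7, -5, 0, -3, -1, -7]
Output sum: -23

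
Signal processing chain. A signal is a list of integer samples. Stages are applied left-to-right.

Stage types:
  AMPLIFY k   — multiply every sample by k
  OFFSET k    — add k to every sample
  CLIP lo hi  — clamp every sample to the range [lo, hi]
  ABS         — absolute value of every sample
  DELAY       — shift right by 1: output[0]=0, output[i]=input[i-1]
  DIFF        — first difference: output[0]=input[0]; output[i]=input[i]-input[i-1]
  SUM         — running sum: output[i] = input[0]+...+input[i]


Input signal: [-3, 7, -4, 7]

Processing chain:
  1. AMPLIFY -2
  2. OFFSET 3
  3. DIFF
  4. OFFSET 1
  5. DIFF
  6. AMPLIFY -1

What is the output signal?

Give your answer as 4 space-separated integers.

Input: [-3, 7, -4, 7]
Stage 1 (AMPLIFY -2): -3*-2=6, 7*-2=-14, -4*-2=8, 7*-2=-14 -> [6, -14, 8, -14]
Stage 2 (OFFSET 3): 6+3=9, -14+3=-11, 8+3=11, -14+3=-11 -> [9, -11, 11, -11]
Stage 3 (DIFF): s[0]=9, -11-9=-20, 11--11=22, -11-11=-22 -> [9, -20, 22, -22]
Stage 4 (OFFSET 1): 9+1=10, -20+1=-19, 22+1=23, -22+1=-21 -> [10, -19, 23, -21]
Stage 5 (DIFF): s[0]=10, -19-10=-29, 23--19=42, -21-23=-44 -> [10, -29, 42, -44]
Stage 6 (AMPLIFY -1): 10*-1=-10, -29*-1=29, 42*-1=-42, -44*-1=44 -> [-10, 29, -42, 44]

Answer: -10 29 -42 44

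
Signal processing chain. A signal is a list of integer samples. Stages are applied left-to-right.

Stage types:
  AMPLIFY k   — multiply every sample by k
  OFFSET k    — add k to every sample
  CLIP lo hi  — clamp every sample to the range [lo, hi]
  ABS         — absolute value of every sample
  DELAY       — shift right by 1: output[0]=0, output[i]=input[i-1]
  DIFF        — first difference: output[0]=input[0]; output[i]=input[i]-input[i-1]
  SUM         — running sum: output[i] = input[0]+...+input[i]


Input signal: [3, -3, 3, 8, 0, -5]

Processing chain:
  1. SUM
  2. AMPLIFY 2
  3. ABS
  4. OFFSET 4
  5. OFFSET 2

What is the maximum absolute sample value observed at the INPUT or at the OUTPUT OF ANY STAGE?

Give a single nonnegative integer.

Answer: 28

Derivation:
Input: [3, -3, 3, 8, 0, -5] (max |s|=8)
Stage 1 (SUM): sum[0..0]=3, sum[0..1]=0, sum[0..2]=3, sum[0..3]=11, sum[0..4]=11, sum[0..5]=6 -> [3, 0, 3, 11, 11, 6] (max |s|=11)
Stage 2 (AMPLIFY 2): 3*2=6, 0*2=0, 3*2=6, 11*2=22, 11*2=22, 6*2=12 -> [6, 0, 6, 22, 22, 12] (max |s|=22)
Stage 3 (ABS): |6|=6, |0|=0, |6|=6, |22|=22, |22|=22, |12|=12 -> [6, 0, 6, 22, 22, 12] (max |s|=22)
Stage 4 (OFFSET 4): 6+4=10, 0+4=4, 6+4=10, 22+4=26, 22+4=26, 12+4=16 -> [10, 4, 10, 26, 26, 16] (max |s|=26)
Stage 5 (OFFSET 2): 10+2=12, 4+2=6, 10+2=12, 26+2=28, 26+2=28, 16+2=18 -> [12, 6, 12, 28, 28, 18] (max |s|=28)
Overall max amplitude: 28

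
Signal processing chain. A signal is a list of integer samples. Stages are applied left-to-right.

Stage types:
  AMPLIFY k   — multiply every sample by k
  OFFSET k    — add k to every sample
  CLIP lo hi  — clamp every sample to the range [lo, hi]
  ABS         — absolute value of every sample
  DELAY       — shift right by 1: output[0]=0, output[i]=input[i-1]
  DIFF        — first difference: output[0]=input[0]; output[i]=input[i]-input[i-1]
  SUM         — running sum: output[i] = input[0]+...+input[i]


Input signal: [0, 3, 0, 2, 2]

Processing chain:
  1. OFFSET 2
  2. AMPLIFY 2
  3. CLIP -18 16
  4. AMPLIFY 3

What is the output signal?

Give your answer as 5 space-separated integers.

Input: [0, 3, 0, 2, 2]
Stage 1 (OFFSET 2): 0+2=2, 3+2=5, 0+2=2, 2+2=4, 2+2=4 -> [2, 5, 2, 4, 4]
Stage 2 (AMPLIFY 2): 2*2=4, 5*2=10, 2*2=4, 4*2=8, 4*2=8 -> [4, 10, 4, 8, 8]
Stage 3 (CLIP -18 16): clip(4,-18,16)=4, clip(10,-18,16)=10, clip(4,-18,16)=4, clip(8,-18,16)=8, clip(8,-18,16)=8 -> [4, 10, 4, 8, 8]
Stage 4 (AMPLIFY 3): 4*3=12, 10*3=30, 4*3=12, 8*3=24, 8*3=24 -> [12, 30, 12, 24, 24]

Answer: 12 30 12 24 24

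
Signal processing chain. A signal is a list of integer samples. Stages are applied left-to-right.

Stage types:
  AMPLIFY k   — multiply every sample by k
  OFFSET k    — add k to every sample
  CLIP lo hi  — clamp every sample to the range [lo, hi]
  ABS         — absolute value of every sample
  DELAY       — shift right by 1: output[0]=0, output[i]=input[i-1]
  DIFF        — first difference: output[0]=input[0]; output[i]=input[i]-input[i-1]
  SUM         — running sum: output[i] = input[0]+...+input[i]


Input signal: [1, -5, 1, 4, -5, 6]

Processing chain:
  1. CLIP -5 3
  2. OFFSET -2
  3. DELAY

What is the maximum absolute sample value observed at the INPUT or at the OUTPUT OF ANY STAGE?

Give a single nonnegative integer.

Input: [1, -5, 1, 4, -5, 6] (max |s|=6)
Stage 1 (CLIP -5 3): clip(1,-5,3)=1, clip(-5,-5,3)=-5, clip(1,-5,3)=1, clip(4,-5,3)=3, clip(-5,-5,3)=-5, clip(6,-5,3)=3 -> [1, -5, 1, 3, -5, 3] (max |s|=5)
Stage 2 (OFFSET -2): 1+-2=-1, -5+-2=-7, 1+-2=-1, 3+-2=1, -5+-2=-7, 3+-2=1 -> [-1, -7, -1, 1, -7, 1] (max |s|=7)
Stage 3 (DELAY): [0, -1, -7, -1, 1, -7] = [0, -1, -7, -1, 1, -7] -> [0, -1, -7, -1, 1, -7] (max |s|=7)
Overall max amplitude: 7

Answer: 7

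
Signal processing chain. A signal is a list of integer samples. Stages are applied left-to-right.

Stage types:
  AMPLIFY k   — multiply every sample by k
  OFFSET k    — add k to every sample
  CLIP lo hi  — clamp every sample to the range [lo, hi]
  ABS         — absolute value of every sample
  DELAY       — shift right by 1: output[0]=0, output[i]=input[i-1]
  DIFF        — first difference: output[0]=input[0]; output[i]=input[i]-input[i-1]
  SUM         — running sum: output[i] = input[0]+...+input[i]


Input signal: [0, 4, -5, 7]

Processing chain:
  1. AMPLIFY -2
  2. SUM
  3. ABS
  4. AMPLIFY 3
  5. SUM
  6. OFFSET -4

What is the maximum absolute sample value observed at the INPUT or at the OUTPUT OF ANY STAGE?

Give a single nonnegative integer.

Answer: 66

Derivation:
Input: [0, 4, -5, 7] (max |s|=7)
Stage 1 (AMPLIFY -2): 0*-2=0, 4*-2=-8, -5*-2=10, 7*-2=-14 -> [0, -8, 10, -14] (max |s|=14)
Stage 2 (SUM): sum[0..0]=0, sum[0..1]=-8, sum[0..2]=2, sum[0..3]=-12 -> [0, -8, 2, -12] (max |s|=12)
Stage 3 (ABS): |0|=0, |-8|=8, |2|=2, |-12|=12 -> [0, 8, 2, 12] (max |s|=12)
Stage 4 (AMPLIFY 3): 0*3=0, 8*3=24, 2*3=6, 12*3=36 -> [0, 24, 6, 36] (max |s|=36)
Stage 5 (SUM): sum[0..0]=0, sum[0..1]=24, sum[0..2]=30, sum[0..3]=66 -> [0, 24, 30, 66] (max |s|=66)
Stage 6 (OFFSET -4): 0+-4=-4, 24+-4=20, 30+-4=26, 66+-4=62 -> [-4, 20, 26, 62] (max |s|=62)
Overall max amplitude: 66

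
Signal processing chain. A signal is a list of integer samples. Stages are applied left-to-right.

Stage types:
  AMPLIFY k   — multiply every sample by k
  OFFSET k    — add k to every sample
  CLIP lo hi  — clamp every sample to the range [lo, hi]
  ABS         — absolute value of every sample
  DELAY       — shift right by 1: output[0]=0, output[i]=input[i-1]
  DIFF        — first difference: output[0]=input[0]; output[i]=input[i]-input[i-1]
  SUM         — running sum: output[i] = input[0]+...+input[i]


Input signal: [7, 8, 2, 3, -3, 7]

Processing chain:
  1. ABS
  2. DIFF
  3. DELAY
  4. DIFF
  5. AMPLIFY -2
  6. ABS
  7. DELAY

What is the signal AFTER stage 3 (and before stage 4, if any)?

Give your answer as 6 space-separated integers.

Input: [7, 8, 2, 3, -3, 7]
Stage 1 (ABS): |7|=7, |8|=8, |2|=2, |3|=3, |-3|=3, |7|=7 -> [7, 8, 2, 3, 3, 7]
Stage 2 (DIFF): s[0]=7, 8-7=1, 2-8=-6, 3-2=1, 3-3=0, 7-3=4 -> [7, 1, -6, 1, 0, 4]
Stage 3 (DELAY): [0, 7, 1, -6, 1, 0] = [0, 7, 1, -6, 1, 0] -> [0, 7, 1, -6, 1, 0]

Answer: 0 7 1 -6 1 0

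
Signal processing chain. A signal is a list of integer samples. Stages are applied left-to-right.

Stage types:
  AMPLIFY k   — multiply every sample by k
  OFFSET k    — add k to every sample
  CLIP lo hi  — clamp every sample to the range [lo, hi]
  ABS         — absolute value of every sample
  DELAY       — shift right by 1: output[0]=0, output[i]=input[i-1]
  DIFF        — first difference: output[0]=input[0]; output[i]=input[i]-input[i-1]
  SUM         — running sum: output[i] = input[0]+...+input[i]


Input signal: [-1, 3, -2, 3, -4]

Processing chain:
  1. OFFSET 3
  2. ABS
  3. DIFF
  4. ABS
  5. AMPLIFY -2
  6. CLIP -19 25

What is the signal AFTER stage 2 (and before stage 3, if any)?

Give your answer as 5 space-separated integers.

Answer: 2 6 1 6 1

Derivation:
Input: [-1, 3, -2, 3, -4]
Stage 1 (OFFSET 3): -1+3=2, 3+3=6, -2+3=1, 3+3=6, -4+3=-1 -> [2, 6, 1, 6, -1]
Stage 2 (ABS): |2|=2, |6|=6, |1|=1, |6|=6, |-1|=1 -> [2, 6, 1, 6, 1]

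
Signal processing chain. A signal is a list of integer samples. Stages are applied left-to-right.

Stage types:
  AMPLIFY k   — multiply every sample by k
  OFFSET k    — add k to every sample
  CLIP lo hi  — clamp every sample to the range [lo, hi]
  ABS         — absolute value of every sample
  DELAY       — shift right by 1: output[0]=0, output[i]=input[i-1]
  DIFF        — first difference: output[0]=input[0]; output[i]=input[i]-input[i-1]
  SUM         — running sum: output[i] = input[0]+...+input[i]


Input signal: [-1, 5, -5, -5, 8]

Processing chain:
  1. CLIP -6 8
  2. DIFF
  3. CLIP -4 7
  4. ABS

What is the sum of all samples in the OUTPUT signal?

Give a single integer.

Answer: 18

Derivation:
Input: [-1, 5, -5, -5, 8]
Stage 1 (CLIP -6 8): clip(-1,-6,8)=-1, clip(5,-6,8)=5, clip(-5,-6,8)=-5, clip(-5,-6,8)=-5, clip(8,-6,8)=8 -> [-1, 5, -5, -5, 8]
Stage 2 (DIFF): s[0]=-1, 5--1=6, -5-5=-10, -5--5=0, 8--5=13 -> [-1, 6, -10, 0, 13]
Stage 3 (CLIP -4 7): clip(-1,-4,7)=-1, clip(6,-4,7)=6, clip(-10,-4,7)=-4, clip(0,-4,7)=0, clip(13,-4,7)=7 -> [-1, 6, -4, 0, 7]
Stage 4 (ABS): |-1|=1, |6|=6, |-4|=4, |0|=0, |7|=7 -> [1, 6, 4, 0, 7]
Output sum: 18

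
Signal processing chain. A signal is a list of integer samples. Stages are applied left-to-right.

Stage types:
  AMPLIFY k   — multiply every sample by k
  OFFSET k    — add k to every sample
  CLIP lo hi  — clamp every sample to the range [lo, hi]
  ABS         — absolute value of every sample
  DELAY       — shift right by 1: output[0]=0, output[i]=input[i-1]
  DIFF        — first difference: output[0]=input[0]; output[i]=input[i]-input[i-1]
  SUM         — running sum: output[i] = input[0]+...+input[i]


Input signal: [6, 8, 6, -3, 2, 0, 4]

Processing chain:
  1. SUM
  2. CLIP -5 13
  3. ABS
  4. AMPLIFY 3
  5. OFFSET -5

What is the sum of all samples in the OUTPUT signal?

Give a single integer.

Input: [6, 8, 6, -3, 2, 0, 4]
Stage 1 (SUM): sum[0..0]=6, sum[0..1]=14, sum[0..2]=20, sum[0..3]=17, sum[0..4]=19, sum[0..5]=19, sum[0..6]=23 -> [6, 14, 20, 17, 19, 19, 23]
Stage 2 (CLIP -5 13): clip(6,-5,13)=6, clip(14,-5,13)=13, clip(20,-5,13)=13, clip(17,-5,13)=13, clip(19,-5,13)=13, clip(19,-5,13)=13, clip(23,-5,13)=13 -> [6, 13, 13, 13, 13, 13, 13]
Stage 3 (ABS): |6|=6, |13|=13, |13|=13, |13|=13, |13|=13, |13|=13, |13|=13 -> [6, 13, 13, 13, 13, 13, 13]
Stage 4 (AMPLIFY 3): 6*3=18, 13*3=39, 13*3=39, 13*3=39, 13*3=39, 13*3=39, 13*3=39 -> [18, 39, 39, 39, 39, 39, 39]
Stage 5 (OFFSET -5): 18+-5=13, 39+-5=34, 39+-5=34, 39+-5=34, 39+-5=34, 39+-5=34, 39+-5=34 -> [13, 34, 34, 34, 34, 34, 34]
Output sum: 217

Answer: 217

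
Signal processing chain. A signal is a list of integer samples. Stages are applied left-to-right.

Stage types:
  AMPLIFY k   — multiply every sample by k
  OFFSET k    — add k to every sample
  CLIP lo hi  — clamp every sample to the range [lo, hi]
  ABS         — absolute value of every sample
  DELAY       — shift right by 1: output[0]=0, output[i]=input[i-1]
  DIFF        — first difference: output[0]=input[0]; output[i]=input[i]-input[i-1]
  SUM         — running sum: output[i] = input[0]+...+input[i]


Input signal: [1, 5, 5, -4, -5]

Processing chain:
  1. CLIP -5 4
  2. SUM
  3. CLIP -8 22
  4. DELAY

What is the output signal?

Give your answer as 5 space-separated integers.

Answer: 0 1 5 9 5

Derivation:
Input: [1, 5, 5, -4, -5]
Stage 1 (CLIP -5 4): clip(1,-5,4)=1, clip(5,-5,4)=4, clip(5,-5,4)=4, clip(-4,-5,4)=-4, clip(-5,-5,4)=-5 -> [1, 4, 4, -4, -5]
Stage 2 (SUM): sum[0..0]=1, sum[0..1]=5, sum[0..2]=9, sum[0..3]=5, sum[0..4]=0 -> [1, 5, 9, 5, 0]
Stage 3 (CLIP -8 22): clip(1,-8,22)=1, clip(5,-8,22)=5, clip(9,-8,22)=9, clip(5,-8,22)=5, clip(0,-8,22)=0 -> [1, 5, 9, 5, 0]
Stage 4 (DELAY): [0, 1, 5, 9, 5] = [0, 1, 5, 9, 5] -> [0, 1, 5, 9, 5]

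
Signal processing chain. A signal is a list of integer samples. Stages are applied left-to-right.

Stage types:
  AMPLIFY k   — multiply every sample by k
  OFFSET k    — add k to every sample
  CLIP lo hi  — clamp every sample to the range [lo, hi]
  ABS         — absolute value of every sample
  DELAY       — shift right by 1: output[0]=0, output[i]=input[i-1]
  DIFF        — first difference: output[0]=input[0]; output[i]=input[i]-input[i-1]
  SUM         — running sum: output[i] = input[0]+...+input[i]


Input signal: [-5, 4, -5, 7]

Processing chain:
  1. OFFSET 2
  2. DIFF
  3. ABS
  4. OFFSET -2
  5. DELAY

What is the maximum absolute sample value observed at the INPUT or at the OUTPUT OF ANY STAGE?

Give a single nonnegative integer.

Input: [-5, 4, -5, 7] (max |s|=7)
Stage 1 (OFFSET 2): -5+2=-3, 4+2=6, -5+2=-3, 7+2=9 -> [-3, 6, -3, 9] (max |s|=9)
Stage 2 (DIFF): s[0]=-3, 6--3=9, -3-6=-9, 9--3=12 -> [-3, 9, -9, 12] (max |s|=12)
Stage 3 (ABS): |-3|=3, |9|=9, |-9|=9, |12|=12 -> [3, 9, 9, 12] (max |s|=12)
Stage 4 (OFFSET -2): 3+-2=1, 9+-2=7, 9+-2=7, 12+-2=10 -> [1, 7, 7, 10] (max |s|=10)
Stage 5 (DELAY): [0, 1, 7, 7] = [0, 1, 7, 7] -> [0, 1, 7, 7] (max |s|=7)
Overall max amplitude: 12

Answer: 12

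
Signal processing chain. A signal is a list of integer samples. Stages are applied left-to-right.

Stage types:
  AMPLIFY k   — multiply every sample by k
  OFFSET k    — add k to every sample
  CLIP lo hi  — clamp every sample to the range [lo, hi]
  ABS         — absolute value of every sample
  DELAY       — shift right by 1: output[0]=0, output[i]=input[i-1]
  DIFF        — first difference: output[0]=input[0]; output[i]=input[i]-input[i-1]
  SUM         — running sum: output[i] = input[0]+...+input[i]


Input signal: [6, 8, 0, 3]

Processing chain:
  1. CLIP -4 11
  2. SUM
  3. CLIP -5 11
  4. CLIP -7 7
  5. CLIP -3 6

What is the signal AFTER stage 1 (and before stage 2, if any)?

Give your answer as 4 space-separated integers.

Input: [6, 8, 0, 3]
Stage 1 (CLIP -4 11): clip(6,-4,11)=6, clip(8,-4,11)=8, clip(0,-4,11)=0, clip(3,-4,11)=3 -> [6, 8, 0, 3]

Answer: 6 8 0 3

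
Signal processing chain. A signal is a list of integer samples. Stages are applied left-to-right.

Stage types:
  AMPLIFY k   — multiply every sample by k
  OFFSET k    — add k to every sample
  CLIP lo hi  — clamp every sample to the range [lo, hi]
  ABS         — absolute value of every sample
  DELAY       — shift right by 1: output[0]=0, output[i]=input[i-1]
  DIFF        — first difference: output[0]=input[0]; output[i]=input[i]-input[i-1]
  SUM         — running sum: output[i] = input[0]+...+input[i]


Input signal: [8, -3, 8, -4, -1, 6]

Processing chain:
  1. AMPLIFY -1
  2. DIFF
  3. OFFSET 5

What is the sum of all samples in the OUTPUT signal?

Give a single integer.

Input: [8, -3, 8, -4, -1, 6]
Stage 1 (AMPLIFY -1): 8*-1=-8, -3*-1=3, 8*-1=-8, -4*-1=4, -1*-1=1, 6*-1=-6 -> [-8, 3, -8, 4, 1, -6]
Stage 2 (DIFF): s[0]=-8, 3--8=11, -8-3=-11, 4--8=12, 1-4=-3, -6-1=-7 -> [-8, 11, -11, 12, -3, -7]
Stage 3 (OFFSET 5): -8+5=-3, 11+5=16, -11+5=-6, 12+5=17, -3+5=2, -7+5=-2 -> [-3, 16, -6, 17, 2, -2]
Output sum: 24

Answer: 24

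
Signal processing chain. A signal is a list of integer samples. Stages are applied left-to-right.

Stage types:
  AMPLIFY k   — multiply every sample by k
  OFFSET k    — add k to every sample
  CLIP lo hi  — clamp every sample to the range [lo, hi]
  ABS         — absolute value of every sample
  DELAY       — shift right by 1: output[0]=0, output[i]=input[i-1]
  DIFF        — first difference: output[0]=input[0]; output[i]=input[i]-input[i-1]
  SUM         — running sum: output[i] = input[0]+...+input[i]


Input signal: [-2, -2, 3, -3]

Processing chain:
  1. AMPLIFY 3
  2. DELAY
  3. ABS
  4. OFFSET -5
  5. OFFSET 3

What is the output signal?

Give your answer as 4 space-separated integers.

Answer: -2 4 4 7

Derivation:
Input: [-2, -2, 3, -3]
Stage 1 (AMPLIFY 3): -2*3=-6, -2*3=-6, 3*3=9, -3*3=-9 -> [-6, -6, 9, -9]
Stage 2 (DELAY): [0, -6, -6, 9] = [0, -6, -6, 9] -> [0, -6, -6, 9]
Stage 3 (ABS): |0|=0, |-6|=6, |-6|=6, |9|=9 -> [0, 6, 6, 9]
Stage 4 (OFFSET -5): 0+-5=-5, 6+-5=1, 6+-5=1, 9+-5=4 -> [-5, 1, 1, 4]
Stage 5 (OFFSET 3): -5+3=-2, 1+3=4, 1+3=4, 4+3=7 -> [-2, 4, 4, 7]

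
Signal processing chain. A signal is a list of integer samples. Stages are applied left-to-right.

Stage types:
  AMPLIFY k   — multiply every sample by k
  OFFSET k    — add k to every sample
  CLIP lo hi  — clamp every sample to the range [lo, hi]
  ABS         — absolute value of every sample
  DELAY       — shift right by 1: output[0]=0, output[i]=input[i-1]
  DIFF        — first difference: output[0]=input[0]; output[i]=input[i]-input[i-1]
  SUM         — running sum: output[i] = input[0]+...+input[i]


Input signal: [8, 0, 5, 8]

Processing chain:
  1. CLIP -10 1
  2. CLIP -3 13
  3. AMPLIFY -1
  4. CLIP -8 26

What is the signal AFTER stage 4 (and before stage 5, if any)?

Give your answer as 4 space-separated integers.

Answer: -1 0 -1 -1

Derivation:
Input: [8, 0, 5, 8]
Stage 1 (CLIP -10 1): clip(8,-10,1)=1, clip(0,-10,1)=0, clip(5,-10,1)=1, clip(8,-10,1)=1 -> [1, 0, 1, 1]
Stage 2 (CLIP -3 13): clip(1,-3,13)=1, clip(0,-3,13)=0, clip(1,-3,13)=1, clip(1,-3,13)=1 -> [1, 0, 1, 1]
Stage 3 (AMPLIFY -1): 1*-1=-1, 0*-1=0, 1*-1=-1, 1*-1=-1 -> [-1, 0, -1, -1]
Stage 4 (CLIP -8 26): clip(-1,-8,26)=-1, clip(0,-8,26)=0, clip(-1,-8,26)=-1, clip(-1,-8,26)=-1 -> [-1, 0, -1, -1]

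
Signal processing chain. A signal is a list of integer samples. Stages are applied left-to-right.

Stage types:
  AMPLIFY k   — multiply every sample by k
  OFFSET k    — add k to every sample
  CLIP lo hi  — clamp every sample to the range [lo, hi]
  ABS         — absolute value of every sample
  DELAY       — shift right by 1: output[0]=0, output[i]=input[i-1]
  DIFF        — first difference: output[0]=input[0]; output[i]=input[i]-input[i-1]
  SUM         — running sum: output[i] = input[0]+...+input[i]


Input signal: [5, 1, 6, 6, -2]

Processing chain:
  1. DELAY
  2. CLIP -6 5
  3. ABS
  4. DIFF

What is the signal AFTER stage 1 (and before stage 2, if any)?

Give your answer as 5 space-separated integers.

Input: [5, 1, 6, 6, -2]
Stage 1 (DELAY): [0, 5, 1, 6, 6] = [0, 5, 1, 6, 6] -> [0, 5, 1, 6, 6]

Answer: 0 5 1 6 6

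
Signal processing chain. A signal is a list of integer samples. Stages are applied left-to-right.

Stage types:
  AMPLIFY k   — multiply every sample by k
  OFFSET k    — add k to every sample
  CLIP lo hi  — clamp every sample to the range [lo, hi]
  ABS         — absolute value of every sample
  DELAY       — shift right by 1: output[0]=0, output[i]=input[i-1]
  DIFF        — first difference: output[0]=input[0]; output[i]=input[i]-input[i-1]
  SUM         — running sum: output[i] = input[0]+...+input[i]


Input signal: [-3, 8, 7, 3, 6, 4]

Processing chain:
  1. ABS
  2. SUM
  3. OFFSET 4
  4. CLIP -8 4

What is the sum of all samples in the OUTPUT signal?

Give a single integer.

Answer: 24

Derivation:
Input: [-3, 8, 7, 3, 6, 4]
Stage 1 (ABS): |-3|=3, |8|=8, |7|=7, |3|=3, |6|=6, |4|=4 -> [3, 8, 7, 3, 6, 4]
Stage 2 (SUM): sum[0..0]=3, sum[0..1]=11, sum[0..2]=18, sum[0..3]=21, sum[0..4]=27, sum[0..5]=31 -> [3, 11, 18, 21, 27, 31]
Stage 3 (OFFSET 4): 3+4=7, 11+4=15, 18+4=22, 21+4=25, 27+4=31, 31+4=35 -> [7, 15, 22, 25, 31, 35]
Stage 4 (CLIP -8 4): clip(7,-8,4)=4, clip(15,-8,4)=4, clip(22,-8,4)=4, clip(25,-8,4)=4, clip(31,-8,4)=4, clip(35,-8,4)=4 -> [4, 4, 4, 4, 4, 4]
Output sum: 24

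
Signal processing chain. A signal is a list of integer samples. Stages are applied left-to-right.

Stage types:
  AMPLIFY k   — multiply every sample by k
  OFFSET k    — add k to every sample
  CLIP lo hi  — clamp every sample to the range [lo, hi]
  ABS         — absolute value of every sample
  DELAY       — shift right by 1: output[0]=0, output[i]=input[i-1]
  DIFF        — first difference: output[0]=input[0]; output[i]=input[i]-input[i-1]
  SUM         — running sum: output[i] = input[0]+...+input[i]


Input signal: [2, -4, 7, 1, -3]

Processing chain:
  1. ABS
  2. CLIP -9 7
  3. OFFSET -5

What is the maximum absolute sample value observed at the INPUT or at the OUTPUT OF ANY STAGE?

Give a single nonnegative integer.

Input: [2, -4, 7, 1, -3] (max |s|=7)
Stage 1 (ABS): |2|=2, |-4|=4, |7|=7, |1|=1, |-3|=3 -> [2, 4, 7, 1, 3] (max |s|=7)
Stage 2 (CLIP -9 7): clip(2,-9,7)=2, clip(4,-9,7)=4, clip(7,-9,7)=7, clip(1,-9,7)=1, clip(3,-9,7)=3 -> [2, 4, 7, 1, 3] (max |s|=7)
Stage 3 (OFFSET -5): 2+-5=-3, 4+-5=-1, 7+-5=2, 1+-5=-4, 3+-5=-2 -> [-3, -1, 2, -4, -2] (max |s|=4)
Overall max amplitude: 7

Answer: 7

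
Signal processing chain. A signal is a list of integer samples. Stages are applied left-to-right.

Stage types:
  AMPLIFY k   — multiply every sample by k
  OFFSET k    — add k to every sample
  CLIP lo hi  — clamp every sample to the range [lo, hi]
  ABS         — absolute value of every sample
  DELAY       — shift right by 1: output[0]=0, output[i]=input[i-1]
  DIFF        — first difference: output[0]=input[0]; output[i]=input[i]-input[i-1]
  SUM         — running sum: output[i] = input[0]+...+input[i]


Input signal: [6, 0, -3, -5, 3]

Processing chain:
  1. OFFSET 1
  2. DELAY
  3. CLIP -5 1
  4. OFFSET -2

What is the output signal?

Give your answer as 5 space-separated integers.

Input: [6, 0, -3, -5, 3]
Stage 1 (OFFSET 1): 6+1=7, 0+1=1, -3+1=-2, -5+1=-4, 3+1=4 -> [7, 1, -2, -4, 4]
Stage 2 (DELAY): [0, 7, 1, -2, -4] = [0, 7, 1, -2, -4] -> [0, 7, 1, -2, -4]
Stage 3 (CLIP -5 1): clip(0,-5,1)=0, clip(7,-5,1)=1, clip(1,-5,1)=1, clip(-2,-5,1)=-2, clip(-4,-5,1)=-4 -> [0, 1, 1, -2, -4]
Stage 4 (OFFSET -2): 0+-2=-2, 1+-2=-1, 1+-2=-1, -2+-2=-4, -4+-2=-6 -> [-2, -1, -1, -4, -6]

Answer: -2 -1 -1 -4 -6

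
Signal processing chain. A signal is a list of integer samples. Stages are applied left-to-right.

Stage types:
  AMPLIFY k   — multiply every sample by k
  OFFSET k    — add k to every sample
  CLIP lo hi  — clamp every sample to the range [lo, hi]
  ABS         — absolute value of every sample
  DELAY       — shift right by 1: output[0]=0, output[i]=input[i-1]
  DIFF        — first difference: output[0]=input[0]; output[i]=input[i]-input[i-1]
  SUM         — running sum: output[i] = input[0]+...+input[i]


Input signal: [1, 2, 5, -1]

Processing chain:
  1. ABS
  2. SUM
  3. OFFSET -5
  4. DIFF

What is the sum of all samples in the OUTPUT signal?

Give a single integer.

Answer: 4

Derivation:
Input: [1, 2, 5, -1]
Stage 1 (ABS): |1|=1, |2|=2, |5|=5, |-1|=1 -> [1, 2, 5, 1]
Stage 2 (SUM): sum[0..0]=1, sum[0..1]=3, sum[0..2]=8, sum[0..3]=9 -> [1, 3, 8, 9]
Stage 3 (OFFSET -5): 1+-5=-4, 3+-5=-2, 8+-5=3, 9+-5=4 -> [-4, -2, 3, 4]
Stage 4 (DIFF): s[0]=-4, -2--4=2, 3--2=5, 4-3=1 -> [-4, 2, 5, 1]
Output sum: 4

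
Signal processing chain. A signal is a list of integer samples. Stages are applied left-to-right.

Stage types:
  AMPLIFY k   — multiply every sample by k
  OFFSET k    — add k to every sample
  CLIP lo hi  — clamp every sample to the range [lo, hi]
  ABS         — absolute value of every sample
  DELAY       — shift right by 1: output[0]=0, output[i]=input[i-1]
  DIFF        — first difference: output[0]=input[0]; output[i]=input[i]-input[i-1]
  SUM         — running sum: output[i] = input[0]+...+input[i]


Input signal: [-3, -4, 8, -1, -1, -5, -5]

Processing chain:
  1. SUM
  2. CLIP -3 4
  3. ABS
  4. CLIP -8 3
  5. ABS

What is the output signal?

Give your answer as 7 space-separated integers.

Input: [-3, -4, 8, -1, -1, -5, -5]
Stage 1 (SUM): sum[0..0]=-3, sum[0..1]=-7, sum[0..2]=1, sum[0..3]=0, sum[0..4]=-1, sum[0..5]=-6, sum[0..6]=-11 -> [-3, -7, 1, 0, -1, -6, -11]
Stage 2 (CLIP -3 4): clip(-3,-3,4)=-3, clip(-7,-3,4)=-3, clip(1,-3,4)=1, clip(0,-3,4)=0, clip(-1,-3,4)=-1, clip(-6,-3,4)=-3, clip(-11,-3,4)=-3 -> [-3, -3, 1, 0, -1, -3, -3]
Stage 3 (ABS): |-3|=3, |-3|=3, |1|=1, |0|=0, |-1|=1, |-3|=3, |-3|=3 -> [3, 3, 1, 0, 1, 3, 3]
Stage 4 (CLIP -8 3): clip(3,-8,3)=3, clip(3,-8,3)=3, clip(1,-8,3)=1, clip(0,-8,3)=0, clip(1,-8,3)=1, clip(3,-8,3)=3, clip(3,-8,3)=3 -> [3, 3, 1, 0, 1, 3, 3]
Stage 5 (ABS): |3|=3, |3|=3, |1|=1, |0|=0, |1|=1, |3|=3, |3|=3 -> [3, 3, 1, 0, 1, 3, 3]

Answer: 3 3 1 0 1 3 3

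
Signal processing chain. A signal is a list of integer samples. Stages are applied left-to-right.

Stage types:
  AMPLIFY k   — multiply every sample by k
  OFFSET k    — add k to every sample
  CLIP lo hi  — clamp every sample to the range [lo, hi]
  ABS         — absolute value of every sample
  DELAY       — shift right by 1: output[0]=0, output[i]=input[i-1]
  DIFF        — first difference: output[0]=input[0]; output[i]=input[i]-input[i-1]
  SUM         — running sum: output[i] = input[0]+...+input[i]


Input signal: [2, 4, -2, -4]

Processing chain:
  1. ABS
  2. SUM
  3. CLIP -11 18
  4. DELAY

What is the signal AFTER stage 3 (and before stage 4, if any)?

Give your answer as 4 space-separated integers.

Answer: 2 6 8 12

Derivation:
Input: [2, 4, -2, -4]
Stage 1 (ABS): |2|=2, |4|=4, |-2|=2, |-4|=4 -> [2, 4, 2, 4]
Stage 2 (SUM): sum[0..0]=2, sum[0..1]=6, sum[0..2]=8, sum[0..3]=12 -> [2, 6, 8, 12]
Stage 3 (CLIP -11 18): clip(2,-11,18)=2, clip(6,-11,18)=6, clip(8,-11,18)=8, clip(12,-11,18)=12 -> [2, 6, 8, 12]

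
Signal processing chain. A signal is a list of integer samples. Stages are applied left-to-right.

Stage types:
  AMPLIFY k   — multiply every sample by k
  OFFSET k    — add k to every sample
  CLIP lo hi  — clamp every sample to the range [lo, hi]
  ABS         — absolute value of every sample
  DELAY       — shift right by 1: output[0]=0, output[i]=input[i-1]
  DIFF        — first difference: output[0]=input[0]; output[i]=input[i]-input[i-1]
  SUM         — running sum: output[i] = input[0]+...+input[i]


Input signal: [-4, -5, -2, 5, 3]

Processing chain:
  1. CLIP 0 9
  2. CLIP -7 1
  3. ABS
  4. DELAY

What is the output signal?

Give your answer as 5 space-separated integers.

Answer: 0 0 0 0 1

Derivation:
Input: [-4, -5, -2, 5, 3]
Stage 1 (CLIP 0 9): clip(-4,0,9)=0, clip(-5,0,9)=0, clip(-2,0,9)=0, clip(5,0,9)=5, clip(3,0,9)=3 -> [0, 0, 0, 5, 3]
Stage 2 (CLIP -7 1): clip(0,-7,1)=0, clip(0,-7,1)=0, clip(0,-7,1)=0, clip(5,-7,1)=1, clip(3,-7,1)=1 -> [0, 0, 0, 1, 1]
Stage 3 (ABS): |0|=0, |0|=0, |0|=0, |1|=1, |1|=1 -> [0, 0, 0, 1, 1]
Stage 4 (DELAY): [0, 0, 0, 0, 1] = [0, 0, 0, 0, 1] -> [0, 0, 0, 0, 1]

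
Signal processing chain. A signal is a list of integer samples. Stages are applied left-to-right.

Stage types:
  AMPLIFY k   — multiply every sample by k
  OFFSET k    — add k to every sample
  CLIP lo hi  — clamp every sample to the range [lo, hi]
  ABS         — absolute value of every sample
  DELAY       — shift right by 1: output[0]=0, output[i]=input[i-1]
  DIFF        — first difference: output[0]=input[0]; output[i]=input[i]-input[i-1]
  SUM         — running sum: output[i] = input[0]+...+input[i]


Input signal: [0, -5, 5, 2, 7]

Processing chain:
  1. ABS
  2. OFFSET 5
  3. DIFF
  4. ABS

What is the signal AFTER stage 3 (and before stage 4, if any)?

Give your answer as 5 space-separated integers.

Answer: 5 5 0 -3 5

Derivation:
Input: [0, -5, 5, 2, 7]
Stage 1 (ABS): |0|=0, |-5|=5, |5|=5, |2|=2, |7|=7 -> [0, 5, 5, 2, 7]
Stage 2 (OFFSET 5): 0+5=5, 5+5=10, 5+5=10, 2+5=7, 7+5=12 -> [5, 10, 10, 7, 12]
Stage 3 (DIFF): s[0]=5, 10-5=5, 10-10=0, 7-10=-3, 12-7=5 -> [5, 5, 0, -3, 5]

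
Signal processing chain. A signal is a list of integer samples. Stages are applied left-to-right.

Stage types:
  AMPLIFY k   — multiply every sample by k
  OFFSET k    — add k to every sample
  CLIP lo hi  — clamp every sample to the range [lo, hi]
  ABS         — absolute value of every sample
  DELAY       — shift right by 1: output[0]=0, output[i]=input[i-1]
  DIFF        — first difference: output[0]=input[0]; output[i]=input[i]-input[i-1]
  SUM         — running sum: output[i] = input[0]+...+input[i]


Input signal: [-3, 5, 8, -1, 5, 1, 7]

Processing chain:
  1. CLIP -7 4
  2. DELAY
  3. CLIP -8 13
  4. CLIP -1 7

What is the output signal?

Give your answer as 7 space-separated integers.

Input: [-3, 5, 8, -1, 5, 1, 7]
Stage 1 (CLIP -7 4): clip(-3,-7,4)=-3, clip(5,-7,4)=4, clip(8,-7,4)=4, clip(-1,-7,4)=-1, clip(5,-7,4)=4, clip(1,-7,4)=1, clip(7,-7,4)=4 -> [-3, 4, 4, -1, 4, 1, 4]
Stage 2 (DELAY): [0, -3, 4, 4, -1, 4, 1] = [0, -3, 4, 4, -1, 4, 1] -> [0, -3, 4, 4, -1, 4, 1]
Stage 3 (CLIP -8 13): clip(0,-8,13)=0, clip(-3,-8,13)=-3, clip(4,-8,13)=4, clip(4,-8,13)=4, clip(-1,-8,13)=-1, clip(4,-8,13)=4, clip(1,-8,13)=1 -> [0, -3, 4, 4, -1, 4, 1]
Stage 4 (CLIP -1 7): clip(0,-1,7)=0, clip(-3,-1,7)=-1, clip(4,-1,7)=4, clip(4,-1,7)=4, clip(-1,-1,7)=-1, clip(4,-1,7)=4, clip(1,-1,7)=1 -> [0, -1, 4, 4, -1, 4, 1]

Answer: 0 -1 4 4 -1 4 1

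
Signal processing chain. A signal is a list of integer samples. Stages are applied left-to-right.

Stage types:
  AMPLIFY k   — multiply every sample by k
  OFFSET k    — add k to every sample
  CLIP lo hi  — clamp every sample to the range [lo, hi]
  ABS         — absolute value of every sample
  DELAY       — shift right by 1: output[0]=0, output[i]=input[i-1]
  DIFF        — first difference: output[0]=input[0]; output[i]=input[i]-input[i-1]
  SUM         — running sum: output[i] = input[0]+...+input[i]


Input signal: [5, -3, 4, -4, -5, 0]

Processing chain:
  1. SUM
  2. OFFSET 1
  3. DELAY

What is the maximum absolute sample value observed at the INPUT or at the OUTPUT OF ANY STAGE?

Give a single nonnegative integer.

Input: [5, -3, 4, -4, -5, 0] (max |s|=5)
Stage 1 (SUM): sum[0..0]=5, sum[0..1]=2, sum[0..2]=6, sum[0..3]=2, sum[0..4]=-3, sum[0..5]=-3 -> [5, 2, 6, 2, -3, -3] (max |s|=6)
Stage 2 (OFFSET 1): 5+1=6, 2+1=3, 6+1=7, 2+1=3, -3+1=-2, -3+1=-2 -> [6, 3, 7, 3, -2, -2] (max |s|=7)
Stage 3 (DELAY): [0, 6, 3, 7, 3, -2] = [0, 6, 3, 7, 3, -2] -> [0, 6, 3, 7, 3, -2] (max |s|=7)
Overall max amplitude: 7

Answer: 7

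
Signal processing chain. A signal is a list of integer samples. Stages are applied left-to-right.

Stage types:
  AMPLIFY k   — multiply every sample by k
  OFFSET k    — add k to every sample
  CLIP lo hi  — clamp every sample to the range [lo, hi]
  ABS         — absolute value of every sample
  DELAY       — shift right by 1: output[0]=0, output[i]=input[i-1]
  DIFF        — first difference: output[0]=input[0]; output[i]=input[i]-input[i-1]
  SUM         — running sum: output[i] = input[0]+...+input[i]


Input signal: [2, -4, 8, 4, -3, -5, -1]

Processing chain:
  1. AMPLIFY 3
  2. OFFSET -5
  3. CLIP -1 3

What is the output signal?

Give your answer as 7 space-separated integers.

Input: [2, -4, 8, 4, -3, -5, -1]
Stage 1 (AMPLIFY 3): 2*3=6, -4*3=-12, 8*3=24, 4*3=12, -3*3=-9, -5*3=-15, -1*3=-3 -> [6, -12, 24, 12, -9, -15, -3]
Stage 2 (OFFSET -5): 6+-5=1, -12+-5=-17, 24+-5=19, 12+-5=7, -9+-5=-14, -15+-5=-20, -3+-5=-8 -> [1, -17, 19, 7, -14, -20, -8]
Stage 3 (CLIP -1 3): clip(1,-1,3)=1, clip(-17,-1,3)=-1, clip(19,-1,3)=3, clip(7,-1,3)=3, clip(-14,-1,3)=-1, clip(-20,-1,3)=-1, clip(-8,-1,3)=-1 -> [1, -1, 3, 3, -1, -1, -1]

Answer: 1 -1 3 3 -1 -1 -1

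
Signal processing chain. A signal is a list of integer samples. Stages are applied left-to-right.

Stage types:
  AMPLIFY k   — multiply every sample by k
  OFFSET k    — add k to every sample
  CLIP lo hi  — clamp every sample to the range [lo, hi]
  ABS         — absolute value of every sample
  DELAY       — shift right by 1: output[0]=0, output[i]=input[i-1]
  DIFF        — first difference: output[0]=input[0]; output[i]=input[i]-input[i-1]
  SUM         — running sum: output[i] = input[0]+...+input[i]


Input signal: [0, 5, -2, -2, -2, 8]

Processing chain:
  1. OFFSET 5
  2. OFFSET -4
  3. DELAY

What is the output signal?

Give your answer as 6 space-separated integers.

Answer: 0 1 6 -1 -1 -1

Derivation:
Input: [0, 5, -2, -2, -2, 8]
Stage 1 (OFFSET 5): 0+5=5, 5+5=10, -2+5=3, -2+5=3, -2+5=3, 8+5=13 -> [5, 10, 3, 3, 3, 13]
Stage 2 (OFFSET -4): 5+-4=1, 10+-4=6, 3+-4=-1, 3+-4=-1, 3+-4=-1, 13+-4=9 -> [1, 6, -1, -1, -1, 9]
Stage 3 (DELAY): [0, 1, 6, -1, -1, -1] = [0, 1, 6, -1, -1, -1] -> [0, 1, 6, -1, -1, -1]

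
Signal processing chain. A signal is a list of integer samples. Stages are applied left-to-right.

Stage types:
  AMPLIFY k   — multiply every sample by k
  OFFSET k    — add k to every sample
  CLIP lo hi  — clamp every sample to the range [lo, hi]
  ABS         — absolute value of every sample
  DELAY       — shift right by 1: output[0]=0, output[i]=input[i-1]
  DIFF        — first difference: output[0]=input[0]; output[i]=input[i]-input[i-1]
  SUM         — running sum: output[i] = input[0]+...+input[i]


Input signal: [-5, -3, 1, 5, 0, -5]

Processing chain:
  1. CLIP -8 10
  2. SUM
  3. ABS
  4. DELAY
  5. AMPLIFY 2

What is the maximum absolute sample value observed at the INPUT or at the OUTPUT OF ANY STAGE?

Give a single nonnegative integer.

Input: [-5, -3, 1, 5, 0, -5] (max |s|=5)
Stage 1 (CLIP -8 10): clip(-5,-8,10)=-5, clip(-3,-8,10)=-3, clip(1,-8,10)=1, clip(5,-8,10)=5, clip(0,-8,10)=0, clip(-5,-8,10)=-5 -> [-5, -3, 1, 5, 0, -5] (max |s|=5)
Stage 2 (SUM): sum[0..0]=-5, sum[0..1]=-8, sum[0..2]=-7, sum[0..3]=-2, sum[0..4]=-2, sum[0..5]=-7 -> [-5, -8, -7, -2, -2, -7] (max |s|=8)
Stage 3 (ABS): |-5|=5, |-8|=8, |-7|=7, |-2|=2, |-2|=2, |-7|=7 -> [5, 8, 7, 2, 2, 7] (max |s|=8)
Stage 4 (DELAY): [0, 5, 8, 7, 2, 2] = [0, 5, 8, 7, 2, 2] -> [0, 5, 8, 7, 2, 2] (max |s|=8)
Stage 5 (AMPLIFY 2): 0*2=0, 5*2=10, 8*2=16, 7*2=14, 2*2=4, 2*2=4 -> [0, 10, 16, 14, 4, 4] (max |s|=16)
Overall max amplitude: 16

Answer: 16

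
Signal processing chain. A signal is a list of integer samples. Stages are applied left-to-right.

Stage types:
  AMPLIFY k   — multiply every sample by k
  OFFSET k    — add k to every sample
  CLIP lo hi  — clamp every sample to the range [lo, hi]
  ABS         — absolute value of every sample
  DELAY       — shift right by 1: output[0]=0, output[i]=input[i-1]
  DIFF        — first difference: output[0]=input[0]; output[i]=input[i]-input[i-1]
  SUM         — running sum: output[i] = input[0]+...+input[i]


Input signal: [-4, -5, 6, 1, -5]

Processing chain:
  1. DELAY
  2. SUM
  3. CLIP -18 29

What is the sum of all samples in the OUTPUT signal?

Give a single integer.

Input: [-4, -5, 6, 1, -5]
Stage 1 (DELAY): [0, -4, -5, 6, 1] = [0, -4, -5, 6, 1] -> [0, -4, -5, 6, 1]
Stage 2 (SUM): sum[0..0]=0, sum[0..1]=-4, sum[0..2]=-9, sum[0..3]=-3, sum[0..4]=-2 -> [0, -4, -9, -3, -2]
Stage 3 (CLIP -18 29): clip(0,-18,29)=0, clip(-4,-18,29)=-4, clip(-9,-18,29)=-9, clip(-3,-18,29)=-3, clip(-2,-18,29)=-2 -> [0, -4, -9, -3, -2]
Output sum: -18

Answer: -18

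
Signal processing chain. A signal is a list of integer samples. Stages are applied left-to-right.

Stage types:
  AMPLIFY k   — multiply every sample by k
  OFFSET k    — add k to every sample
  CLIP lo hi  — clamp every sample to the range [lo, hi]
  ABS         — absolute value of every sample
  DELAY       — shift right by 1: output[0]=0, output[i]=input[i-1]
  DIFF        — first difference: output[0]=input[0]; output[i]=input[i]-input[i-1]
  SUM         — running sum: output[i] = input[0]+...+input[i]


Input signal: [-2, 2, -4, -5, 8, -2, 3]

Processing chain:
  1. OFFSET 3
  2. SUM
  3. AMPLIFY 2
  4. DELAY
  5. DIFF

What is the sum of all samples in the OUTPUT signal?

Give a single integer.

Answer: 30

Derivation:
Input: [-2, 2, -4, -5, 8, -2, 3]
Stage 1 (OFFSET 3): -2+3=1, 2+3=5, -4+3=-1, -5+3=-2, 8+3=11, -2+3=1, 3+3=6 -> [1, 5, -1, -2, 11, 1, 6]
Stage 2 (SUM): sum[0..0]=1, sum[0..1]=6, sum[0..2]=5, sum[0..3]=3, sum[0..4]=14, sum[0..5]=15, sum[0..6]=21 -> [1, 6, 5, 3, 14, 15, 21]
Stage 3 (AMPLIFY 2): 1*2=2, 6*2=12, 5*2=10, 3*2=6, 14*2=28, 15*2=30, 21*2=42 -> [2, 12, 10, 6, 28, 30, 42]
Stage 4 (DELAY): [0, 2, 12, 10, 6, 28, 30] = [0, 2, 12, 10, 6, 28, 30] -> [0, 2, 12, 10, 6, 28, 30]
Stage 5 (DIFF): s[0]=0, 2-0=2, 12-2=10, 10-12=-2, 6-10=-4, 28-6=22, 30-28=2 -> [0, 2, 10, -2, -4, 22, 2]
Output sum: 30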